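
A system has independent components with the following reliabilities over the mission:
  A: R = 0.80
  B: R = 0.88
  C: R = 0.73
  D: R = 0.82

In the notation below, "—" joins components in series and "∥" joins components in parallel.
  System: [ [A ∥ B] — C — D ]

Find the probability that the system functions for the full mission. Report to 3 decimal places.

0.584

Parallel (A and B): 1 − (1 − 0.80000)(1 − 0.88000) = 0.97600
Series ([0.97600], C, and D): 0.97600 × 0.73000 × 0.82000 = 0.584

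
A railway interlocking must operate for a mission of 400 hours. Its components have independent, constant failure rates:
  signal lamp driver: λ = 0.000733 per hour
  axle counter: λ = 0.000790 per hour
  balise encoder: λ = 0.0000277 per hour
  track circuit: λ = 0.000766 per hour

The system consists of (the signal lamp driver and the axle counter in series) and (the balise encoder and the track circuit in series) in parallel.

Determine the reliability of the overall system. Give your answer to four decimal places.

0.8759

R(signal lamp driver) = exp(−0.000733 × 400) = 0.745873
R(axle counter) = exp(−0.000790 × 400) = 0.729059
R(balise encoder) = exp(−0.0000277 × 400) = 0.988981
R(track circuit) = exp(−0.000766 × 400) = 0.736092
Series (signal lamp driver and axle counter): 0.745873 × 0.729059 = 0.543785
Series (balise encoder and track circuit): 0.988981 × 0.736092 = 0.727981
Parallel ([0.543785] and [0.727981]): 1 − (1 − 0.543785)(1 − 0.727981) = 0.8759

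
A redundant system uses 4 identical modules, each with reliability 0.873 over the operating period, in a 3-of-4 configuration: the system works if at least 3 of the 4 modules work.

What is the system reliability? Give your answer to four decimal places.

R = Σ_{i=3}^{4} C(4,i) p^i (1−p)^{4−i} with p = 0.873
C(4,3)·0.873^3·0.127^1 = 0.337992
C(4,4)·0.873^4·0.127^0 = 0.580841
Sum = 0.9188

0.9188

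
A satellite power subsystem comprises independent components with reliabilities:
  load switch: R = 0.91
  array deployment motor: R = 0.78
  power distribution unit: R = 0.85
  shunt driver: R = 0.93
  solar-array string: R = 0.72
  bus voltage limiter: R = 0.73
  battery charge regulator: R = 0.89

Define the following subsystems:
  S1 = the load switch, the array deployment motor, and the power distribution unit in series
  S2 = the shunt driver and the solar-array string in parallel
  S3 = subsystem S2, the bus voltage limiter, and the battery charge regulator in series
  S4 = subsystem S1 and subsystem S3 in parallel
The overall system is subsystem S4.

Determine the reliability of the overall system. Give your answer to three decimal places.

0.856

Series (load switch, array deployment motor, and power distribution unit): 0.91000 × 0.78000 × 0.85000 = 0.60333
Parallel (shunt driver and solar-array string): 1 − (1 − 0.93000)(1 − 0.72000) = 0.98040
Series ([0.98040], bus voltage limiter, and battery charge regulator): 0.98040 × 0.73000 × 0.89000 = 0.63697
Parallel ([0.60333] and [0.63697]): 1 − (1 − 0.60333)(1 − 0.63697) = 0.856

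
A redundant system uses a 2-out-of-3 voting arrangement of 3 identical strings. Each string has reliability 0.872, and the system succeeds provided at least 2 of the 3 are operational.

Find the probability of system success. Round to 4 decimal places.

0.9550

R = Σ_{i=2}^{3} C(3,i) p^i (1−p)^{3−i} with p = 0.872
C(3,2)·0.872^2·0.128^1 = 0.291987
C(3,3)·0.872^3·0.128^0 = 0.663055
Sum = 0.9550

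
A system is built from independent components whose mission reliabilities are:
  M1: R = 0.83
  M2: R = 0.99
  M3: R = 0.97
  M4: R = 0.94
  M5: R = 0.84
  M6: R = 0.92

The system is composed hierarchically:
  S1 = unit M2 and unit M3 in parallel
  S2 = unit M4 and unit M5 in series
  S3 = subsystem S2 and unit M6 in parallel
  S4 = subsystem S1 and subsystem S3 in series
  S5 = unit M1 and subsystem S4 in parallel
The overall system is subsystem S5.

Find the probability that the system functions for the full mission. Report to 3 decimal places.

Parallel (M2 and M3): 1 − (1 − 0.99000)(1 − 0.97000) = 0.99970
Series (M4 and M5): 0.94000 × 0.84000 = 0.78960
Parallel ([0.78960] and M6): 1 − (1 − 0.78960)(1 − 0.92000) = 0.98317
Series ([0.99970] and [0.98317]): 0.99970 × 0.98317 = 0.98288
Parallel (M1 and [0.98288]): 1 − (1 − 0.83000)(1 − 0.98288) = 0.997

0.997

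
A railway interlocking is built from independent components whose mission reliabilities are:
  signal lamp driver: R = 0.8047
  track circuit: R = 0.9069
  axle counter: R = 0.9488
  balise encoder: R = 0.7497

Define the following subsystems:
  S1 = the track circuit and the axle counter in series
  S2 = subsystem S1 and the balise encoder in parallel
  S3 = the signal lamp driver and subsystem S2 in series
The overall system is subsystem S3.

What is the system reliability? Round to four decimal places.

0.7766

Series (track circuit and axle counter): 0.906900 × 0.948800 = 0.860467
Parallel ([0.860467] and balise encoder): 1 − (1 − 0.860467)(1 − 0.749700) = 0.965075
Series (signal lamp driver and [0.965075]): 0.804700 × 0.965075 = 0.7766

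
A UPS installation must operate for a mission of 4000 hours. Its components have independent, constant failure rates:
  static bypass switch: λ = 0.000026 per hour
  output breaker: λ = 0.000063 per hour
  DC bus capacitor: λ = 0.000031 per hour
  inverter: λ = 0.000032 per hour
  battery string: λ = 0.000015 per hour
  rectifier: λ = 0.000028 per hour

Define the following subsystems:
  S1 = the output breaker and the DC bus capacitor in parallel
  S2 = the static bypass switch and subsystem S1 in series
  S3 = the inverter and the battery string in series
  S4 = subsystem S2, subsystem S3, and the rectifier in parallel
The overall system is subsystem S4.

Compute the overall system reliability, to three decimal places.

R(static bypass switch) = exp(−0.000026 × 4000) = 0.90123
R(output breaker) = exp(−0.000063 × 4000) = 0.77724
R(DC bus capacitor) = exp(−0.000031 × 4000) = 0.88338
R(inverter) = exp(−0.000032 × 4000) = 0.87985
R(battery string) = exp(−0.000015 × 4000) = 0.94176
R(rectifier) = exp(−0.000028 × 4000) = 0.89404
Parallel (output breaker and DC bus capacitor): 1 − (1 − 0.77724)(1 − 0.88338) = 0.97402
Series (static bypass switch and [0.97402]): 0.90123 × 0.97402 = 0.87782
Series (inverter and battery string): 0.87985 × 0.94176 = 0.82861
Parallel ([0.87782], [0.82861], and rectifier): 1 − (1 − 0.87782)(1 − 0.82861)(1 − 0.89404) = 0.998

0.998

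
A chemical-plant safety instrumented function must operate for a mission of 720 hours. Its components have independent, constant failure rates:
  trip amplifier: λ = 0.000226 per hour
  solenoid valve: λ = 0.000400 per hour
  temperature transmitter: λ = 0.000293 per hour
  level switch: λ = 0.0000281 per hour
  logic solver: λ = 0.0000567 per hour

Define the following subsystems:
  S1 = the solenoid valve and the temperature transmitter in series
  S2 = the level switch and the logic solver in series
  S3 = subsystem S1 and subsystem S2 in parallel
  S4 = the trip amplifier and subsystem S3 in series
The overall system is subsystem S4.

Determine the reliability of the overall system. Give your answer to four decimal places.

0.8301

R(trip amplifier) = exp(−0.000226 × 720) = 0.849829
R(solenoid valve) = exp(−0.000400 × 720) = 0.749762
R(temperature transmitter) = exp(−0.000293 × 720) = 0.809806
R(level switch) = exp(−0.0000281 × 720) = 0.979971
R(logic solver) = exp(−0.0000567 × 720) = 0.959998
Series (solenoid valve and temperature transmitter): 0.749762 × 0.809806 = 0.607162
Series (level switch and logic solver): 0.979971 × 0.959998 = 0.940770
Parallel ([0.607162] and [0.940770]): 1 − (1 − 0.607162)(1 − 0.940770) = 0.976732
Series (trip amplifier and [0.976732]): 0.849829 × 0.976732 = 0.8301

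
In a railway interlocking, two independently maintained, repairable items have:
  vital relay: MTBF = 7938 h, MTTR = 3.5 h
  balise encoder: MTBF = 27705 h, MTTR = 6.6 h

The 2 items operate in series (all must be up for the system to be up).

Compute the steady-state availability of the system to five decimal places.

A(vital relay) = MTBF/(MTBF+MTTR) = 7938/(7938+3.5) = 0.999559
A(balise encoder) = MTBF/(MTBF+MTTR) = 27705/(27705+6.6) = 0.999762
Series availability: 0.999559 × 0.999762 = 0.99932

0.99932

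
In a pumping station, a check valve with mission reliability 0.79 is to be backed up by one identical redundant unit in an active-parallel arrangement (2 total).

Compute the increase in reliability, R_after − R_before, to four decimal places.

0.1659

R_before = 0.79
R_after = 1 − (1 − 0.79)^2 = 0.9559
ΔR = 0.9559 − 0.79 = 0.1659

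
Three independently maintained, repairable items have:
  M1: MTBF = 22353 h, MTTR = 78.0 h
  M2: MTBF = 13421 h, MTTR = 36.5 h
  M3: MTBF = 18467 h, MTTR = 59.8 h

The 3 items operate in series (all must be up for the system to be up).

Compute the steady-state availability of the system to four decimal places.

A(M1) = MTBF/(MTBF+MTTR) = 22353/(22353+78.0) = 0.996523
A(M2) = MTBF/(MTBF+MTTR) = 13421/(13421+36.5) = 0.997288
A(M3) = MTBF/(MTBF+MTTR) = 18467/(18467+59.8) = 0.996772
Series availability: 0.996523 × 0.997288 × 0.996772 = 0.9906

0.9906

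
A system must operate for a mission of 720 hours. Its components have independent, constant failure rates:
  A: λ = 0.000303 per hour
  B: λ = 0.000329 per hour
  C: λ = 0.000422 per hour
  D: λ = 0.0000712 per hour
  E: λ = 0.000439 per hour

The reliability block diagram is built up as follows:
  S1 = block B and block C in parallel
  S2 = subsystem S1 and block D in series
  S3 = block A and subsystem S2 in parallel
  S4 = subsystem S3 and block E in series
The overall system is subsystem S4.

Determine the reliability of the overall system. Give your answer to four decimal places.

0.7144

R(A) = exp(−0.000303 × 720) = 0.803997
R(B) = exp(−0.000329 × 720) = 0.789086
R(C) = exp(−0.000422 × 720) = 0.737979
R(D) = exp(−0.0000712 × 720) = 0.950028
R(E) = exp(−0.000439 × 720) = 0.729001
Parallel (B and C): 1 − (1 − 0.789086)(1 − 0.737979) = 0.944736
Series ([0.944736] and D): 0.944736 × 0.950028 = 0.897526
Parallel (A and [0.897526]): 1 − (1 − 0.803997)(1 − 0.897526) = 0.979915
Series ([0.979915] and E): 0.979915 × 0.729001 = 0.7144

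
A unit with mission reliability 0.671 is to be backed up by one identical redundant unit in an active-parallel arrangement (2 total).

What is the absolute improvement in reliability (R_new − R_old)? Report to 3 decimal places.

0.221

R_before = 0.671
R_after = 1 − (1 − 0.671)^2 = 0.892
ΔR = 0.892 − 0.671 = 0.221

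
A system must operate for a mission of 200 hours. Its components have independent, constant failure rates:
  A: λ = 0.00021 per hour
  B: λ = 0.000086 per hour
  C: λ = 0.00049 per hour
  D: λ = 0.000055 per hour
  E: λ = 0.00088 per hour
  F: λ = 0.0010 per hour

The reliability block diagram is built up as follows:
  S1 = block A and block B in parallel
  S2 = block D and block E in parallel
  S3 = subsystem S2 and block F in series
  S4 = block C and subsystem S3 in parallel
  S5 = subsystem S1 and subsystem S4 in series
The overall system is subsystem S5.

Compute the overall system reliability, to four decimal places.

R(A) = exp(−0.00021 × 200) = 0.958870
R(B) = exp(−0.000086 × 200) = 0.982947
R(C) = exp(−0.00049 × 200) = 0.906649
R(D) = exp(−0.000055 × 200) = 0.989060
R(E) = exp(−0.00088 × 200) = 0.838618
R(F) = exp(−0.0010 × 200) = 0.818731
Parallel (A and B): 1 − (1 − 0.958870)(1 − 0.982947) = 0.999299
Parallel (D and E): 1 − (1 − 0.989060)(1 − 0.838618) = 0.998234
Series ([0.998234] and F): 0.998234 × 0.818731 = 0.817285
Parallel (C and [0.817285]): 1 − (1 − 0.906649)(1 − 0.817285) = 0.982943
Series ([0.999299] and [0.982943]): 0.999299 × 0.982943 = 0.9823

0.9823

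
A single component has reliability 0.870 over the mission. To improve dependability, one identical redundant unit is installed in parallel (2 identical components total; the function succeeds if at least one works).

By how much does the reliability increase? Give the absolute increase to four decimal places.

0.1131

R_before = 0.870
R_after = 1 − (1 − 0.870)^2 = 0.9831
ΔR = 0.9831 − 0.870 = 0.1131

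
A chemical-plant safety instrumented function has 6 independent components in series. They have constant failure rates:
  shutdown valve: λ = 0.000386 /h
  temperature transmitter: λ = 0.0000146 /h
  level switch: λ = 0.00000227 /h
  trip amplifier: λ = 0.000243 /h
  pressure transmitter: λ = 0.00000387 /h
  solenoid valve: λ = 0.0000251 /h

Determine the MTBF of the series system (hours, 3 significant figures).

1480

Series of exponential components: λ_sys = Σ λ_i
λ_sys = 0.000386 + 0.0000146 + 0.00000227 + 0.000243 + 0.00000387 + 0.0000251 = 6.7484e-04 /h
MTBF = 1 / λ_sys = 1480 h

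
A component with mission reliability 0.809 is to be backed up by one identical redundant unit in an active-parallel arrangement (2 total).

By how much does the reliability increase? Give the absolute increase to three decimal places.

R_before = 0.809
R_after = 1 − (1 − 0.809)^2 = 0.964
ΔR = 0.964 − 0.809 = 0.155

0.155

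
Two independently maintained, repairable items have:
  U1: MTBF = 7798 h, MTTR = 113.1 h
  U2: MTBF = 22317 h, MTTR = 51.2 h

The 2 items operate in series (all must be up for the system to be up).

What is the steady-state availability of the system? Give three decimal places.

0.983

A(U1) = MTBF/(MTBF+MTTR) = 7798/(7798+113.1) = 0.985704
A(U2) = MTBF/(MTBF+MTTR) = 22317/(22317+51.2) = 0.997711
Series availability: 0.985704 × 0.997711 = 0.983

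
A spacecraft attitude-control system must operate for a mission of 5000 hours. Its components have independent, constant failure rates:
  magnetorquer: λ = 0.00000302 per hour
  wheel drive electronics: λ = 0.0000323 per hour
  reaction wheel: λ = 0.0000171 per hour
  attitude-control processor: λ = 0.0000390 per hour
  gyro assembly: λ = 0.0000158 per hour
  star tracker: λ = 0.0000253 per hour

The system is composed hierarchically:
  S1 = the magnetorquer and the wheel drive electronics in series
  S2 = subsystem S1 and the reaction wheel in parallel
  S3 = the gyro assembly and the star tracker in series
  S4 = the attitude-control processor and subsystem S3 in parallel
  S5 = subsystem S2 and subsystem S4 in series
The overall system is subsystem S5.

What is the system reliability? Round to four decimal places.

R(magnetorquer) = exp(−0.00000302 × 5000) = 0.985013
R(wheel drive electronics) = exp(−0.0000323 × 5000) = 0.850867
R(reaction wheel) = exp(−0.0000171 × 5000) = 0.918053
R(attitude-control processor) = exp(−0.0000390 × 5000) = 0.822835
R(gyro assembly) = exp(−0.0000158 × 5000) = 0.924040
R(star tracker) = exp(−0.0000253 × 5000) = 0.881174
Series (magnetorquer and wheel drive electronics): 0.985013 × 0.850867 = 0.838115
Parallel ([0.838115] and reaction wheel): 1 − (1 − 0.838115)(1 − 0.918053) = 0.986734
Series (gyro assembly and star tracker): 0.924040 × 0.881174 = 0.814240
Parallel (attitude-control processor and [0.814240]): 1 − (1 − 0.822835)(1 − 0.814240) = 0.967090
Series ([0.986734] and [0.967090]): 0.986734 × 0.967090 = 0.9543

0.9543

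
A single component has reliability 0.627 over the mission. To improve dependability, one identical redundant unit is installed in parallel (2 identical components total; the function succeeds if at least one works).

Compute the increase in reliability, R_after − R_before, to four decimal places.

R_before = 0.627
R_after = 1 − (1 − 0.627)^2 = 0.8609
ΔR = 0.8609 − 0.627 = 0.2339

0.2339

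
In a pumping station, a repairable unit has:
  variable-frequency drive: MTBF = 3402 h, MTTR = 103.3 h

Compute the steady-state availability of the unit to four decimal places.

A(variable-frequency drive) = MTBF/(MTBF+MTTR) = 3402/(3402+103.3) = 0.9705

0.9705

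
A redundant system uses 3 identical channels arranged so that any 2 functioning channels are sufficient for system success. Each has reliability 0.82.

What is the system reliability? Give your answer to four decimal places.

R = Σ_{i=2}^{3} C(3,i) p^i (1−p)^{3−i} with p = 0.82
C(3,2)·0.82^2·0.18^1 = 0.363096
C(3,3)·0.82^3·0.18^0 = 0.551368
Sum = 0.9145

0.9145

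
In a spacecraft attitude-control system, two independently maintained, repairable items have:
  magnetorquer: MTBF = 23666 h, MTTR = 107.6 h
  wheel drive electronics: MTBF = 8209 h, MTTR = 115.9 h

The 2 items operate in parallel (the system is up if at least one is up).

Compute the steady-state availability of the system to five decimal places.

0.99994

A(magnetorquer) = MTBF/(MTBF+MTTR) = 23666/(23666+107.6) = 0.995474
A(wheel drive electronics) = MTBF/(MTBF+MTTR) = 8209/(8209+115.9) = 0.986078
Parallel availability: 1 − (1 − 0.995474)(1 − 0.986078) = 0.99994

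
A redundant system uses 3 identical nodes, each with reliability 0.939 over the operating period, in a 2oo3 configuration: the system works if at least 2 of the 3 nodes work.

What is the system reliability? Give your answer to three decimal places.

R = Σ_{i=2}^{3} C(3,i) p^i (1−p)^{3−i} with p = 0.939
C(3,2)·0.939^2·0.061^1 = 0.16135
C(3,3)·0.939^3·0.061^0 = 0.82794
Sum = 0.989

0.989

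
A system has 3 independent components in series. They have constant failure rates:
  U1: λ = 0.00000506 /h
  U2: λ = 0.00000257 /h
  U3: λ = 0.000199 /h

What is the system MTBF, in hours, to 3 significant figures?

Series of exponential components: λ_sys = Σ λ_i
λ_sys = 0.00000506 + 0.00000257 + 0.000199 = 2.0663e-04 /h
MTBF = 1 / λ_sys = 4840 h

4840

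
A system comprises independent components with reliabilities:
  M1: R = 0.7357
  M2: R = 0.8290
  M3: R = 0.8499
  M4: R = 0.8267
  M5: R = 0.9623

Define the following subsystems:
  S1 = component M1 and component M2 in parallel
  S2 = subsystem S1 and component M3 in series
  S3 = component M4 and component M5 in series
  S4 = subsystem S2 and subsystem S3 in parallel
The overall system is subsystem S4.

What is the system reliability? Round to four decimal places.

Parallel (M1 and M2): 1 − (1 − 0.735700)(1 − 0.829000) = 0.954805
Series ([0.954805] and M3): 0.954805 × 0.849900 = 0.811489
Series (M4 and M5): 0.826700 × 0.962300 = 0.795533
Parallel ([0.811489] and [0.795533]): 1 − (1 − 0.811489)(1 − 0.795533) = 0.9615

0.9615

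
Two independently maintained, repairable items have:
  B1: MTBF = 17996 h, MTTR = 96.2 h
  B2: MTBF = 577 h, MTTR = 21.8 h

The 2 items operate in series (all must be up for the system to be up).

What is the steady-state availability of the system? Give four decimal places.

0.9585

A(B1) = MTBF/(MTBF+MTTR) = 17996/(17996+96.2) = 0.994683
A(B2) = MTBF/(MTBF+MTTR) = 577/(577+21.8) = 0.963594
Series availability: 0.994683 × 0.963594 = 0.9585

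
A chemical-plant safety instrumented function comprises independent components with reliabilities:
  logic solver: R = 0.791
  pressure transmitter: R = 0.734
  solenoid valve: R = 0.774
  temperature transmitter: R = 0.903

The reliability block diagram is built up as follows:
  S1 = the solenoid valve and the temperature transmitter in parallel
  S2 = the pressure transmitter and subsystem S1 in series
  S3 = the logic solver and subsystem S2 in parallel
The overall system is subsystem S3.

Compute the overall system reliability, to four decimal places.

Parallel (solenoid valve and temperature transmitter): 1 − (1 − 0.774000)(1 − 0.903000) = 0.978078
Series (pressure transmitter and [0.978078]): 0.734000 × 0.978078 = 0.717909
Parallel (logic solver and [0.717909]): 1 − (1 − 0.791000)(1 − 0.717909) = 0.9410

0.9410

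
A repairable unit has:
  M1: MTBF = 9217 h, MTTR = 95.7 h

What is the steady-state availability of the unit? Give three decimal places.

A(M1) = MTBF/(MTBF+MTTR) = 9217/(9217+95.7) = 0.990

0.990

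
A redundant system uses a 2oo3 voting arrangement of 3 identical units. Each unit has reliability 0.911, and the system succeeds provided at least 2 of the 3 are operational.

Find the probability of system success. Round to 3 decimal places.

R = Σ_{i=2}^{3} C(3,i) p^i (1−p)^{3−i} with p = 0.911
C(3,2)·0.911^2·0.089^1 = 0.22159
C(3,3)·0.911^3·0.089^0 = 0.75606
Sum = 0.978

0.978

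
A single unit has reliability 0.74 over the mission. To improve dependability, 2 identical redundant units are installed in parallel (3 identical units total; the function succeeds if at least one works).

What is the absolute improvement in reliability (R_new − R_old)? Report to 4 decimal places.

0.2424

R_before = 0.74
R_after = 1 − (1 − 0.74)^3 = 0.9824
ΔR = 0.9824 − 0.74 = 0.2424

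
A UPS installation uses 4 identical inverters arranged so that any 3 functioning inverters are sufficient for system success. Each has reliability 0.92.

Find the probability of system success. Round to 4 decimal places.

0.9656

R = Σ_{i=3}^{4} C(4,i) p^i (1−p)^{4−i} with p = 0.92
C(4,3)·0.92^3·0.08^1 = 0.249180
C(4,4)·0.92^4·0.08^0 = 0.716393
Sum = 0.9656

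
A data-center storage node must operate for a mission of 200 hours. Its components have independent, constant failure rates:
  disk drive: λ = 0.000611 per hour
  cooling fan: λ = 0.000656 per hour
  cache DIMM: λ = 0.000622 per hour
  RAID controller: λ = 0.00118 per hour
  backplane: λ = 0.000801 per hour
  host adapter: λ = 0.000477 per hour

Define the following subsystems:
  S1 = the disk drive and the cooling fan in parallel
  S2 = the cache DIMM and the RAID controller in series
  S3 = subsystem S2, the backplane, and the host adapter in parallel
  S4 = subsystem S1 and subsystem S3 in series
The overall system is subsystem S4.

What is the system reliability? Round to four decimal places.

R(disk drive) = exp(−0.000611 × 200) = 0.884971
R(cooling fan) = exp(−0.000656 × 200) = 0.877042
R(cache DIMM) = exp(−0.000622 × 200) = 0.883027
R(RAID controller) = exp(−0.00118 × 200) = 0.789781
R(backplane) = exp(−0.000801 × 200) = 0.851973
R(host adapter) = exp(−0.000477 × 200) = 0.909009
Parallel (disk drive and cooling fan): 1 − (1 − 0.884971)(1 − 0.877042) = 0.985856
Series (cache DIMM and RAID controller): 0.883027 × 0.789781 = 0.697398
Parallel ([0.697398], backplane, and host adapter): 1 − (1 − 0.697398)(1 − 0.851973)(1 − 0.909009) = 0.995924
Series ([0.985856] and [0.995924]): 0.985856 × 0.995924 = 0.9818

0.9818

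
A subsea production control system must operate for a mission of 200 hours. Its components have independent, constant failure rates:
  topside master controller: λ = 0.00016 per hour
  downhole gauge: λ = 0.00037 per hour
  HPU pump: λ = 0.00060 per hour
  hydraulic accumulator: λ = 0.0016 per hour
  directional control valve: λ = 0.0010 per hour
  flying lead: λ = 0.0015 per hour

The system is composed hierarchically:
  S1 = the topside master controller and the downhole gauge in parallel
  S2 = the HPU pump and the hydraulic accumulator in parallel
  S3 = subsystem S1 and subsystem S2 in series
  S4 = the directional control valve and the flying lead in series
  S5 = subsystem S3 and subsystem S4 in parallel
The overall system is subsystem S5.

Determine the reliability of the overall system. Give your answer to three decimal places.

0.987

R(topside master controller) = exp(−0.00016 × 200) = 0.96851
R(downhole gauge) = exp(−0.00037 × 200) = 0.92867
R(HPU pump) = exp(−0.00060 × 200) = 0.88692
R(hydraulic accumulator) = exp(−0.0016 × 200) = 0.72615
R(directional control valve) = exp(−0.0010 × 200) = 0.81873
R(flying lead) = exp(−0.0015 × 200) = 0.74082
Parallel (topside master controller and downhole gauge): 1 − (1 − 0.96851)(1 − 0.92867) = 0.99775
Parallel (HPU pump and hydraulic accumulator): 1 − (1 − 0.88692)(1 − 0.72615) = 0.96903
Series ([0.99775] and [0.96903]): 0.99775 × 0.96903 = 0.96685
Series (directional control valve and flying lead): 0.81873 × 0.74082 = 0.60653
Parallel ([0.96685] and [0.60653]): 1 − (1 − 0.96685)(1 − 0.60653) = 0.987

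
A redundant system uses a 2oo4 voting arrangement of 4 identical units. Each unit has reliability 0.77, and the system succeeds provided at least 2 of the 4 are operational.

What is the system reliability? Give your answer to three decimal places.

0.960

R = Σ_{i=2}^{4} C(4,i) p^i (1−p)^{4−i} with p = 0.77
C(4,2)·0.77^2·0.23^2 = 0.18819
C(4,3)·0.77^3·0.23^1 = 0.42001
C(4,4)·0.77^4·0.23^0 = 0.35153
Sum = 0.960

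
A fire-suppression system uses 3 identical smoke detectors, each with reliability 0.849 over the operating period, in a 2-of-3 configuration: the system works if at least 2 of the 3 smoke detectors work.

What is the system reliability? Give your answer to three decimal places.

0.938

R = Σ_{i=2}^{3} C(3,i) p^i (1−p)^{3−i} with p = 0.849
C(3,2)·0.849^2·0.151^1 = 0.32652
C(3,3)·0.849^3·0.151^0 = 0.61196
Sum = 0.938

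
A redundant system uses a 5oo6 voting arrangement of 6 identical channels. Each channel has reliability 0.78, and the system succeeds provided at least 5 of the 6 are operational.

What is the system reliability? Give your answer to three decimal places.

R = Σ_{i=5}^{6} C(6,i) p^i (1−p)^{6−i} with p = 0.78
C(6,5)·0.78^5·0.22^1 = 0.38111
C(6,6)·0.78^6·0.22^0 = 0.22520
Sum = 0.606

0.606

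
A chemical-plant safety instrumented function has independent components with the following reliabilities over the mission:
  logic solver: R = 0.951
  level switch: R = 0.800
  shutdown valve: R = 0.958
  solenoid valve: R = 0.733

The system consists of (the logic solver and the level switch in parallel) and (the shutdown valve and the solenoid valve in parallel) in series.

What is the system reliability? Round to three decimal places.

Parallel (logic solver and level switch): 1 − (1 − 0.95100)(1 − 0.80000) = 0.99020
Parallel (shutdown valve and solenoid valve): 1 − (1 − 0.95800)(1 − 0.73300) = 0.98879
Series ([0.99020] and [0.98879]): 0.99020 × 0.98879 = 0.979

0.979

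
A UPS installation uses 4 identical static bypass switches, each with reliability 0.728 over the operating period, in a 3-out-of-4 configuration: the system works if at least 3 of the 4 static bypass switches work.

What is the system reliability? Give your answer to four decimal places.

0.7007

R = Σ_{i=3}^{4} C(4,i) p^i (1−p)^{4−i} with p = 0.728
C(4,3)·0.728^3·0.272^1 = 0.419781
C(4,4)·0.728^4·0.272^0 = 0.280883
Sum = 0.7007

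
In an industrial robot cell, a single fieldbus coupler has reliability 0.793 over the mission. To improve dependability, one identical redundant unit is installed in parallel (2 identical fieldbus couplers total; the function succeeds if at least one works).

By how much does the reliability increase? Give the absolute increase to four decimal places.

R_before = 0.793
R_after = 1 − (1 − 0.793)^2 = 0.9572
ΔR = 0.9572 − 0.793 = 0.1642

0.1642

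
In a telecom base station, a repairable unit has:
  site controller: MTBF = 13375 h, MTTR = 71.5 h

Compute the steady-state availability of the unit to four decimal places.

0.9947

A(site controller) = MTBF/(MTBF+MTTR) = 13375/(13375+71.5) = 0.9947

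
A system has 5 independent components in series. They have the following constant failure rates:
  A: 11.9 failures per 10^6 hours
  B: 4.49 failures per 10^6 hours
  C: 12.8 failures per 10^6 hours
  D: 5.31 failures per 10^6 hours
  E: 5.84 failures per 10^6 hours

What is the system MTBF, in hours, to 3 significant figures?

Series of exponential components: λ_sys = Σ λ_i
λ_sys = 0.0000119 + 0.00000449 + 0.0000128 + 0.00000531 + 0.00000584 = 4.0340e-05 /h
MTBF = 1 / λ_sys = 24800 h

24800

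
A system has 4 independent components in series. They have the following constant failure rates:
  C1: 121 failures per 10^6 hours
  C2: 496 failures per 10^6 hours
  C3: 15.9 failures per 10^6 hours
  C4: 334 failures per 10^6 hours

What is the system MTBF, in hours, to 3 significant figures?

1030

Series of exponential components: λ_sys = Σ λ_i
λ_sys = 0.000121 + 0.000496 + 0.0000159 + 0.000334 = 9.6690e-04 /h
MTBF = 1 / λ_sys = 1030 h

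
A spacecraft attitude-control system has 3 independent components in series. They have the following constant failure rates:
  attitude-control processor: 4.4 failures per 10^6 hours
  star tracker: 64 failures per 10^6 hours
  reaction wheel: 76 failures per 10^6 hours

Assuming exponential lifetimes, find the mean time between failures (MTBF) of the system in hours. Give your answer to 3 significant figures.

6930

Series of exponential components: λ_sys = Σ λ_i
λ_sys = 0.0000044 + 0.000064 + 0.000076 = 1.4440e-04 /h
MTBF = 1 / λ_sys = 6930 h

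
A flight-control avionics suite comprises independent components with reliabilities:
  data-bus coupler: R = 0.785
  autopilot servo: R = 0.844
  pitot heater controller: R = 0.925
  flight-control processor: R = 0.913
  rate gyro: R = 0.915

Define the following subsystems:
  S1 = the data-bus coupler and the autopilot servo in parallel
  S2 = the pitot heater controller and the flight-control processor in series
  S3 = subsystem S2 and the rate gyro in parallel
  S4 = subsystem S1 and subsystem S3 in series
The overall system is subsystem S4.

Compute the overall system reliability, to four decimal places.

Parallel (data-bus coupler and autopilot servo): 1 − (1 − 0.785000)(1 − 0.844000) = 0.966460
Series (pitot heater controller and flight-control processor): 0.925000 × 0.913000 = 0.844525
Parallel ([0.844525] and rate gyro): 1 − (1 − 0.844525)(1 − 0.915000) = 0.986785
Series ([0.966460] and [0.986785]): 0.966460 × 0.986785 = 0.9537

0.9537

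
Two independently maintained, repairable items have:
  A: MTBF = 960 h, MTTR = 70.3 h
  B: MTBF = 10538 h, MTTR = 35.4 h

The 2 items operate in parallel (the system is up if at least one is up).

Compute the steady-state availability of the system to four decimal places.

0.9998

A(A) = MTBF/(MTBF+MTTR) = 960/(960+70.3) = 0.931767
A(B) = MTBF/(MTBF+MTTR) = 10538/(10538+35.4) = 0.996652
Parallel availability: 1 − (1 − 0.931767)(1 − 0.996652) = 0.9998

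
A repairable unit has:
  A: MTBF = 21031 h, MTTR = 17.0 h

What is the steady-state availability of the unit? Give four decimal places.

0.9992

A(A) = MTBF/(MTBF+MTTR) = 21031/(21031+17.0) = 0.9992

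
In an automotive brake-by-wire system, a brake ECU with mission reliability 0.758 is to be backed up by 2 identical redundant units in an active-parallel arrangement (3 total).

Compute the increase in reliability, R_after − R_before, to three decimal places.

R_before = 0.758
R_after = 1 − (1 − 0.758)^3 = 0.986
ΔR = 0.986 − 0.758 = 0.228

0.228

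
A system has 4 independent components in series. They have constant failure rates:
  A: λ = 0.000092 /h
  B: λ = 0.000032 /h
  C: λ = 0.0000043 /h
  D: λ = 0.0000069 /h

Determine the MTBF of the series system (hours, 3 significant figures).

7400

Series of exponential components: λ_sys = Σ λ_i
λ_sys = 0.000092 + 0.000032 + 0.0000043 + 0.0000069 = 1.3520e-04 /h
MTBF = 1 / λ_sys = 7400 h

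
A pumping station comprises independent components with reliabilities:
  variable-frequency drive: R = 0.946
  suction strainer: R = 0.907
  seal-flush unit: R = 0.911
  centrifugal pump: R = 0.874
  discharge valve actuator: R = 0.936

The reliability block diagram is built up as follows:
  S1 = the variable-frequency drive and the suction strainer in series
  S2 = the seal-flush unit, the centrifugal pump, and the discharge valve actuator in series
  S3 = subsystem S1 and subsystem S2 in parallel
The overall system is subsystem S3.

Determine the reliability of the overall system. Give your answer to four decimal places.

Series (variable-frequency drive and suction strainer): 0.946000 × 0.907000 = 0.858022
Series (seal-flush unit, centrifugal pump, and discharge valve actuator): 0.911000 × 0.874000 × 0.936000 = 0.745256
Parallel ([0.858022] and [0.745256]): 1 − (1 − 0.858022)(1 − 0.745256) = 0.9638

0.9638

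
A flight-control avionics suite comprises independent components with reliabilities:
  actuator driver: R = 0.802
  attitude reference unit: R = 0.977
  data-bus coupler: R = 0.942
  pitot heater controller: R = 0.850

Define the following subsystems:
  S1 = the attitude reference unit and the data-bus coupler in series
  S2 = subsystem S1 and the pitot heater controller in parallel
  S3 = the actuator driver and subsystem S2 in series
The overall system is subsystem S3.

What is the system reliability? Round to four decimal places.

Series (attitude reference unit and data-bus coupler): 0.977000 × 0.942000 = 0.920334
Parallel ([0.920334] and pitot heater controller): 1 − (1 − 0.920334)(1 − 0.850000) = 0.988050
Series (actuator driver and [0.988050]): 0.802000 × 0.988050 = 0.7924

0.7924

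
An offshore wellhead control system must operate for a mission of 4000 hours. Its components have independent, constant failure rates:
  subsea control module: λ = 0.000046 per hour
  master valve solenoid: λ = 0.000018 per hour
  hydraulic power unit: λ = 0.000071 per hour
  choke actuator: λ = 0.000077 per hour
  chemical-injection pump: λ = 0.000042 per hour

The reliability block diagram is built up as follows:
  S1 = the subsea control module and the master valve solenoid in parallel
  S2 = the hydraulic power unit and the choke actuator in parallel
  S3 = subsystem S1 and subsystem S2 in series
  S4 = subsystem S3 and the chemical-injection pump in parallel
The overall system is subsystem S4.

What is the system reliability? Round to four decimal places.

R(subsea control module) = exp(−0.000046 × 4000) = 0.831936
R(master valve solenoid) = exp(−0.000018 × 4000) = 0.930531
R(hydraulic power unit) = exp(−0.000071 × 4000) = 0.752767
R(choke actuator) = exp(−0.000077 × 4000) = 0.734915
R(chemical-injection pump) = exp(−0.000042 × 4000) = 0.845354
Parallel (subsea control module and master valve solenoid): 1 − (1 − 0.831936)(1 − 0.930531) = 0.988325
Parallel (hydraulic power unit and choke actuator): 1 − (1 − 0.752767)(1 − 0.734915) = 0.934462
Series ([0.988325] and [0.934462]): 0.988325 × 0.934462 = 0.923552
Parallel ([0.923552] and chemical-injection pump): 1 − (1 − 0.923552)(1 − 0.845354) = 0.9882

0.9882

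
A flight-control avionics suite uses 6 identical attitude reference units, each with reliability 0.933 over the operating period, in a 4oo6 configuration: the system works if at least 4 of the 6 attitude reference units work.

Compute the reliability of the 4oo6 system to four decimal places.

0.9948

R = Σ_{i=4}^{6} C(6,i) p^i (1−p)^{6−i} with p = 0.933
C(6,4)·0.933^4·0.067^2 = 0.051023
C(6,5)·0.933^5·0.067^1 = 0.284207
C(6,6)·0.933^6·0.067^0 = 0.659614
Sum = 0.9948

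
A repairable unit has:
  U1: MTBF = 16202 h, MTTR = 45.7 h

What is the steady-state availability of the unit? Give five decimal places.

0.99719

A(U1) = MTBF/(MTBF+MTTR) = 16202/(16202+45.7) = 0.99719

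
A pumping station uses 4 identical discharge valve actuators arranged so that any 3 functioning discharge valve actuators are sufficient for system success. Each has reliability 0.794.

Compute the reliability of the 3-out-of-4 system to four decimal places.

R = Σ_{i=3}^{4} C(4,i) p^i (1−p)^{4−i} with p = 0.794
C(4,3)·0.794^3·0.206^1 = 0.412467
C(4,4)·0.794^4·0.206^0 = 0.397450
Sum = 0.8099

0.8099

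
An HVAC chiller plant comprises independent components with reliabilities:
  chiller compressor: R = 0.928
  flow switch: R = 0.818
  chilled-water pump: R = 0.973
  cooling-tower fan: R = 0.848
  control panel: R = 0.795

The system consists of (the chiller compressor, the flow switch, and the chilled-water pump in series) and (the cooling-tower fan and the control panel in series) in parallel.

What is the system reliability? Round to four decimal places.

0.9148

Series (chiller compressor, flow switch, and chilled-water pump): 0.928000 × 0.818000 × 0.973000 = 0.738608
Series (cooling-tower fan and control panel): 0.848000 × 0.795000 = 0.674160
Parallel ([0.738608] and [0.674160]): 1 − (1 − 0.738608)(1 − 0.674160) = 0.9148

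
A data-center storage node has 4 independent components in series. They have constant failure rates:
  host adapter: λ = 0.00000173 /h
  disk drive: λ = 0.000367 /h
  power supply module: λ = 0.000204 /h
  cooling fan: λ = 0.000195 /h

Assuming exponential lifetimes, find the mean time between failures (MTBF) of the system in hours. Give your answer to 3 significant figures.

Series of exponential components: λ_sys = Σ λ_i
λ_sys = 0.00000173 + 0.000367 + 0.000204 + 0.000195 = 7.6773e-04 /h
MTBF = 1 / λ_sys = 1300 h

1300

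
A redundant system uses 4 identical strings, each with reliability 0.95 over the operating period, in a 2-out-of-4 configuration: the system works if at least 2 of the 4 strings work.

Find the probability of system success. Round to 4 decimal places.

R = Σ_{i=2}^{4} C(4,i) p^i (1−p)^{4−i} with p = 0.95
C(4,2)·0.95^2·0.05^2 = 0.013538
C(4,3)·0.95^3·0.05^1 = 0.171475
C(4,4)·0.95^4·0.05^0 = 0.814506
Sum = 0.9995

0.9995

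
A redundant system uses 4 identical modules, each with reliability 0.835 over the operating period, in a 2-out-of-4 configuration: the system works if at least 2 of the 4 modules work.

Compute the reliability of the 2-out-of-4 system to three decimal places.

0.984

R = Σ_{i=2}^{4} C(4,i) p^i (1−p)^{4−i} with p = 0.835
C(4,2)·0.835^2·0.165^2 = 0.11389
C(4,3)·0.835^3·0.165^1 = 0.38424
C(4,4)·0.835^4·0.165^0 = 0.48612
Sum = 0.984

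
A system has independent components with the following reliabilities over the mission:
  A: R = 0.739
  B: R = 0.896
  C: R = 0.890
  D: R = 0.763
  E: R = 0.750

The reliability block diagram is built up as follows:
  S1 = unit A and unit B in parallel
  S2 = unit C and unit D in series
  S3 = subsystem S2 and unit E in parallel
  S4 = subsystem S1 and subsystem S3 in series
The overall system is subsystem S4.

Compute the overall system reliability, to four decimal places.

Parallel (A and B): 1 − (1 − 0.739000)(1 − 0.896000) = 0.972856
Series (C and D): 0.890000 × 0.763000 = 0.679070
Parallel ([0.679070] and E): 1 − (1 − 0.679070)(1 − 0.750000) = 0.919768
Series ([0.972856] and [0.919768]): 0.972856 × 0.919768 = 0.8948

0.8948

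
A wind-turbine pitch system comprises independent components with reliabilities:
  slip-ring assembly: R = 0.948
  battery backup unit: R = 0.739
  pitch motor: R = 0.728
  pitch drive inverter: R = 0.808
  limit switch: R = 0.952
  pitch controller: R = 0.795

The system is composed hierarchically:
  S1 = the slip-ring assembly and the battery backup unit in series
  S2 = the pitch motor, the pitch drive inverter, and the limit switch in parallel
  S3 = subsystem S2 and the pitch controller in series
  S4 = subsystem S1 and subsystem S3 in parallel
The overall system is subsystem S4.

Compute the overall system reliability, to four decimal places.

Series (slip-ring assembly and battery backup unit): 0.948000 × 0.739000 = 0.700572
Parallel (pitch motor, pitch drive inverter, and limit switch): 1 − (1 − 0.728000)(1 − 0.808000)(1 − 0.952000) = 0.997493
Series ([0.997493] and pitch controller): 0.997493 × 0.795000 = 0.793007
Parallel ([0.700572] and [0.793007]): 1 − (1 − 0.700572)(1 − 0.793007) = 0.9380

0.9380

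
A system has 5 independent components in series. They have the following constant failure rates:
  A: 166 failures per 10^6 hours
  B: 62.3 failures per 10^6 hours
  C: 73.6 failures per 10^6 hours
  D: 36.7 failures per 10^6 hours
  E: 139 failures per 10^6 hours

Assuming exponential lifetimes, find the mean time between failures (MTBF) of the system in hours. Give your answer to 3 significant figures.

Series of exponential components: λ_sys = Σ λ_i
λ_sys = 0.000166 + 0.0000623 + 0.0000736 + 0.0000367 + 0.000139 = 4.7760e-04 /h
MTBF = 1 / λ_sys = 2090 h

2090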